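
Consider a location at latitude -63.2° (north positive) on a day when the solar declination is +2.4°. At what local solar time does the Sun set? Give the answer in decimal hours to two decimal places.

17.68 h

−tan φ tan δ = −(-1.9797)(0.0419) = 0.0829; H_s = arccos(0.0829) = 85.24°.
Sunset is at 12 + H_s/15 = 12 + 5.683 = 17.683 h local solar time.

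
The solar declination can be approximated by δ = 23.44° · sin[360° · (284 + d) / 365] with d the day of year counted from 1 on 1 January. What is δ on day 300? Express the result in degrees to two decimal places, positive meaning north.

-13.78°

360 × (284 + 300) / 365 = 576.000°; sin(576.000°) = -0.5878.
δ = 23.44 × -0.5878 = -13.778° ≈ -13.78°.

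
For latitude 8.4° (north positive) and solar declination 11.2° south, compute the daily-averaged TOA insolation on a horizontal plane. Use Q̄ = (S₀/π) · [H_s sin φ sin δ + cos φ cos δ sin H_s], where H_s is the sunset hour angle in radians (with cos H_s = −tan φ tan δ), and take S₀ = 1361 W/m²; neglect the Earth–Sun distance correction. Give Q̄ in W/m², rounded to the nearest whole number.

401 W/m²

cos H_s = −tan(8.4°) · tan(-11.2°) = 0.0292, so H_s = arccos(0.0292) = 88.33°. In radians, H_s = 1.5416.
H_s sin φ sin δ = 1.5416 × 0.1461 × -0.1942 = -0.0437.
cos φ cos δ sin H_s = 0.9893 × 0.9810 × 0.9996 = 0.9701.
Q̄ = (1361/π) × (-0.0437 + 0.9701) = 433.22 × 0.9264 = 401.34 W/m².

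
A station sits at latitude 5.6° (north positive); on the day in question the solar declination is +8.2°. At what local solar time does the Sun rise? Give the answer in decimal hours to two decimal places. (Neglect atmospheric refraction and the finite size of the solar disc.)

5.95 h

The sunset hour angle satisfies cos H_s = −tan φ tan δ = -0.0141, giving H_s = 90.81°.
Sunrise is at 12 − H_s/15 = 12 − 6.054 = 5.946 h local solar time.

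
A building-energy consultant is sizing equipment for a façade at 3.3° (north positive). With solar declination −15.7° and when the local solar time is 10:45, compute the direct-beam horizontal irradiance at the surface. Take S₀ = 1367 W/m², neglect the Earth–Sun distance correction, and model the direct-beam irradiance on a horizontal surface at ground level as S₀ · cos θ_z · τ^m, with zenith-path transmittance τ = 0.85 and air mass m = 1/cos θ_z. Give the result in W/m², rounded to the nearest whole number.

Hour angle H = 15° × (10.75 − 12) = -18.75°.
With φ = 3.3°, δ = -15.7°, H = -18.75°: sin φ sin δ = -0.0156, cos φ cos δ cos H = 0.9101, so cos θ_z = 0.8945.
Air mass m = 1/cos θ_z = 1/0.8945 = 1.118; τ^m = 0.85^1.118 = 0.8339.
Surface direct beam = 1367 × 0.8945 × 0.8339 = 1019.68 W/m².

1020 W/m²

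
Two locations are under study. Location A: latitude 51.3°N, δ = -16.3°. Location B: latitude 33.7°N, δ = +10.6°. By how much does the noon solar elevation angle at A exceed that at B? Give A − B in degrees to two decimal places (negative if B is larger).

-44.50°

A: 90° − |51.3 − (-16.3)| = 22.40°.
B: 90° − |33.7 − (10.6)| = 66.90°.
A − B = 22.40 − 66.90 = -44.50°.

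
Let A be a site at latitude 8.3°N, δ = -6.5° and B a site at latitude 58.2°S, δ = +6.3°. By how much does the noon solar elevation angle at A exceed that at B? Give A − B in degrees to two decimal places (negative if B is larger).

+49.70°

A: 90° − |8.3 − (-6.5)| = 75.20°.
B: 90° − |-58.2 − (6.3)| = 25.50°.
A − B = 75.20 − 25.50 = 49.70°.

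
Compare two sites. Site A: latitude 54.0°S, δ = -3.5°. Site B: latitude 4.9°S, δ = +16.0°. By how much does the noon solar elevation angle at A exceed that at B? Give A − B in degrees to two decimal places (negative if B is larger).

-29.60°

A: 90° − |-54.0 − (-3.5)| = 39.50°.
B: 90° − |-4.9 − (16.0)| = 69.10°.
A − B = 39.50 − 69.10 = -29.60°.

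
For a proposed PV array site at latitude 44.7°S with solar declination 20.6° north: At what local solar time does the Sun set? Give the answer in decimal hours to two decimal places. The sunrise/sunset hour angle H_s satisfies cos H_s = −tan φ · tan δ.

−tan φ tan δ = −(-0.9896)(0.3759) = 0.3720; H_s = arccos(0.3720) = 68.16°.
Sunset is at 12 + H_s/15 = 12 + 4.544 = 16.544 h local solar time.

16.54 h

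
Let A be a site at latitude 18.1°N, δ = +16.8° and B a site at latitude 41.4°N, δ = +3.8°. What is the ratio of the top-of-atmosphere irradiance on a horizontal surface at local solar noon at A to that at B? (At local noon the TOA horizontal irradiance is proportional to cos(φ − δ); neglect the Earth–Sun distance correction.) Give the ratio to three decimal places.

A: cos θ_z = cos(18.1° − (16.8°)) = 0.9997.
B: cos θ_z = cos(41.4° − (3.8°)) = 0.7923.
Ratio A/B = 0.9997 / 0.7923 = 1.2618.

1.262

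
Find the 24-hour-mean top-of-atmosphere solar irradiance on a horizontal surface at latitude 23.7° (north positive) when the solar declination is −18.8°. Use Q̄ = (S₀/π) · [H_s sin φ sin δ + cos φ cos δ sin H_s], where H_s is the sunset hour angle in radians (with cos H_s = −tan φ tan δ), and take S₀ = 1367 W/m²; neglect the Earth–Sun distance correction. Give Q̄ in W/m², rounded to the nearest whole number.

cos H_s = −tan(23.7°) · tan(-18.8°) = 0.1494, so H_s = arccos(0.1494) = 81.41°. In radians, H_s = 1.4209.
H_s sin φ sin δ = 1.4209 × 0.4019 × -0.3223 = -0.1841.
cos φ cos δ sin H_s = 0.9157 × 0.9466 × 0.9888 = 0.8571.
Q̄ = (1367/π) × (-0.1841 + 0.8571) = 435.13 × 0.6730 = 292.84 W/m².

293 W/m²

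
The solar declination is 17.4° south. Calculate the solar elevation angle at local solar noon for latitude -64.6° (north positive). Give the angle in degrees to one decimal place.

At local solar noon the hour angle is zero, so the elevation is 90° − |φ − δ| = 90° − |-64.6° − (-17.4°)| = 90° − 47.2° = 42.8°.

42.8°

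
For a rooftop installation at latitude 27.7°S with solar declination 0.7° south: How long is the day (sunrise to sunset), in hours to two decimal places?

12.05 hours

The sunset hour angle satisfies cos H_s = −tan φ tan δ = -0.0064, giving H_s = 90.37°.
Day length = 2 H_s / 15° h⁻¹ = 180.74° / 15 = 12.049 h.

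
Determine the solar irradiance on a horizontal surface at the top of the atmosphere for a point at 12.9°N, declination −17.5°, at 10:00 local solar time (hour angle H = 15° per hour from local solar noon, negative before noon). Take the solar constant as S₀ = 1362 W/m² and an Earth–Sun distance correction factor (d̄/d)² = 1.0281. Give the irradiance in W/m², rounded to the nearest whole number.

Hour angle H = 15° × (10 − 12) = -30.00°.
With φ = 12.9°, δ = -17.5°, H = -30.00°: sin φ sin δ = -0.0671, cos φ cos δ cos H = 0.8051, so cos θ_z = 0.7380.
Top-of-atmosphere irradiance = S₀ (d̄/d)² cos θ_z = 1362 × 1.0281 × 0.7380 = 1033.40 W/m².

1033 W/m²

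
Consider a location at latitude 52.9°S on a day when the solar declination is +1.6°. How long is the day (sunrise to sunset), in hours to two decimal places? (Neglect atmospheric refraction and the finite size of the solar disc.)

11.72 hours

−tan φ tan δ = −(-1.3222)(0.0279) = 0.0369; H_s = arccos(0.0369) = 87.89°.
Day length = 2 H_s / 15° h⁻¹ = 175.78° / 15 = 11.719 h.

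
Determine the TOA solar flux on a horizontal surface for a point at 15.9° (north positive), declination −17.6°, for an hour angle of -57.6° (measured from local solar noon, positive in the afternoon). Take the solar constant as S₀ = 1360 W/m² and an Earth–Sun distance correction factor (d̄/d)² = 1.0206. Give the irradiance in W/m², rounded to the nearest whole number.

567 W/m²

cos θ_z = sin φ sin δ + cos φ cos δ cos H = (0.2740)(-0.3024) + (0.9617)(0.9532)(0.5358) = 0.4083.
Top-of-atmosphere irradiance = S₀ (d̄/d)² cos θ_z = 1360 × 1.0206 × 0.4083 = 566.73 W/m².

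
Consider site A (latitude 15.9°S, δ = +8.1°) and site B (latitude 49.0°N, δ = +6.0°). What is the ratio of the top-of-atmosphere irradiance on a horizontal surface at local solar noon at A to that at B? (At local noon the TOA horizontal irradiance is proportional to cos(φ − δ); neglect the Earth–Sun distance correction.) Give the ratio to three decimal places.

1.249

A: cos θ_z = cos(-15.9° − (8.1°)) = 0.9135.
B: cos θ_z = cos(49.0° − (6.0°)) = 0.7314.
Ratio A/B = 0.9135 / 0.7314 = 1.2490.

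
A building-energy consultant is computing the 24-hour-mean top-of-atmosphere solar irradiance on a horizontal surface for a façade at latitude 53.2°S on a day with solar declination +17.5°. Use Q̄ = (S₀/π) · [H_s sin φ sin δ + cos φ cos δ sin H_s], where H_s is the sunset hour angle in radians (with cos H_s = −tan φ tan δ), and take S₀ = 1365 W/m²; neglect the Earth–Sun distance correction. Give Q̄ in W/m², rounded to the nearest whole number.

The sunset hour angle satisfies cos H_s = −tan φ tan δ = 0.4215, giving H_s = 65.07°. In radians, H_s = 1.1357.
H_s sin φ sin δ = 1.1357 × -0.8007 × 0.3007 = -0.2734.
cos φ cos δ sin H_s = 0.5990 × 0.9537 × 0.9068 = 0.5180.
Q̄ = (1365/π) × (-0.2734 + 0.5180) = 434.49 × 0.2446 = 106.28 W/m².

106 W/m²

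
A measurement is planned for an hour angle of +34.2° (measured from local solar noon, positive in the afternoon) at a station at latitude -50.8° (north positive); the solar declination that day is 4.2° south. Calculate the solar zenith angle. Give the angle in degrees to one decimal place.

cos θ_z = sin(-50.8°) sin(-4.2°) + cos(-50.8°) cos(-4.2°) cos(34.20°) = 0.0568 + 0.5213 = 0.5781.
θ_z = arccos(0.5781) = 54.68°.

54.7°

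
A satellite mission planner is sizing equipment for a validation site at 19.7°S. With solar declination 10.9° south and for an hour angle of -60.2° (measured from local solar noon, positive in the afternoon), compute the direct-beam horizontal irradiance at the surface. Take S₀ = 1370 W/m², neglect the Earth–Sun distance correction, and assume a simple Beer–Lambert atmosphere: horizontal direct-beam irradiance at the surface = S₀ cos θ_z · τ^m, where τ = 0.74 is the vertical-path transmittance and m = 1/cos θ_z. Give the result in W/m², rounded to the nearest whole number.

403 W/m²

cos θ_z = sin φ sin δ + cos φ cos δ cos H = (-0.3371)(-0.1891) + (0.9415)(0.9820)(0.4970) = 0.5232.
Air mass m = 1/cos θ_z = 1/0.5232 = 1.911; τ^m = 0.74^1.911 = 0.5625.
Surface direct beam = 1370 × 0.5232 × 0.5625 = 403.19 W/m².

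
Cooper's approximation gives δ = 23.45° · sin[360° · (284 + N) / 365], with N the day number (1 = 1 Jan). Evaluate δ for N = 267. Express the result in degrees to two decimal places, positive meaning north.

-1.41°

360 × (284 + 267) / 365 = 543.452°; sin(543.452°) = -0.0602.
δ = 23.45 × -0.0602 = -1.412° ≈ -1.41°.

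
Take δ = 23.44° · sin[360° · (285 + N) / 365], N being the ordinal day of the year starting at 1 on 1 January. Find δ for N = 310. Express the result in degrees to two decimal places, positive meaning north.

-17.10°

360 × (285 + 310) / 365 = 586.849°; sin(586.849°) = -0.7296.
δ = 23.44 × -0.7296 = -17.102° ≈ -17.10°.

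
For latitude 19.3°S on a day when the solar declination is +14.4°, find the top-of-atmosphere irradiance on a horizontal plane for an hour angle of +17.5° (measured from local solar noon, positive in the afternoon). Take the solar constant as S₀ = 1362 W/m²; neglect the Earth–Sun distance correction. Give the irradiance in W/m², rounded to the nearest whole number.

cos θ_z = sin(-19.3°) sin(14.4°) + cos(-19.3°) cos(14.4°) cos(17.50°) = -0.0822 + 0.8718 = 0.7896.
Top-of-atmosphere irradiance = S₀ cos θ_z = 1362 × 0.7896 = 1075.44 W/m².

1075 W/m²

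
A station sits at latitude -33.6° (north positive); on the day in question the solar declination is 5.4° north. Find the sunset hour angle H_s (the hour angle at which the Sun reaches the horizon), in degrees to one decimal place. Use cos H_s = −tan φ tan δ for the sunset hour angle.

The sunset hour angle satisfies cos H_s = −tan φ tan δ = 0.0628, giving H_s = 86.40°.

86.4°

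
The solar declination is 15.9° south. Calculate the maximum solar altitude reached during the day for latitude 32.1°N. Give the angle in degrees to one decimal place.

42.0°

At local solar noon the hour angle is zero, so the elevation is 90° − |φ − δ| = 90° − |32.1° − (-15.9°)| = 90° − 48.0° = 42.0°.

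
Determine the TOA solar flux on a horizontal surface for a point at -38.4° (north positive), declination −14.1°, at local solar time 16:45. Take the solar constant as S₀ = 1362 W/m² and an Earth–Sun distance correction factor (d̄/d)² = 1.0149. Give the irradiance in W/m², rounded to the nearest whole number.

547 W/m²

Hour angle H = 15° × (16.75 − 12) = 71.25°.
cos θ_z = sin(-38.4°) sin(-14.1°) + cos(-38.4°) cos(-14.1°) cos(71.25°) = 0.1513 + 0.2443 = 0.3956.
Top-of-atmosphere irradiance = S₀ (d̄/d)² cos θ_z = 1362 × 1.0149 × 0.3956 = 546.84 W/m².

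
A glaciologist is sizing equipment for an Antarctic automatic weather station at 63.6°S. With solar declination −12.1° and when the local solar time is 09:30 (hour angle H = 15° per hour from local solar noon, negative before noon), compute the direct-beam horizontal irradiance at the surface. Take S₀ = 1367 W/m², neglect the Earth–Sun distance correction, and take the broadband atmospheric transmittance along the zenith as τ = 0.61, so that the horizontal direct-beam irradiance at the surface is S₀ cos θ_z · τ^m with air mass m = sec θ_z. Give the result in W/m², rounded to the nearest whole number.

288 W/m²

Hour angle H = 15° × (9.5 − 12) = -37.50°.
cos θ_z = sin φ sin δ + cos φ cos δ cos H = (-0.8957)(-0.2096) + (0.4446)(0.9778)(0.7934) = 0.5327.
Air mass m = 1/cos θ_z = 1/0.5327 = 1.877; τ^m = 0.61^1.877 = 0.3954.
Surface direct beam = 1367 × 0.5327 × 0.3954 = 287.93 W/m².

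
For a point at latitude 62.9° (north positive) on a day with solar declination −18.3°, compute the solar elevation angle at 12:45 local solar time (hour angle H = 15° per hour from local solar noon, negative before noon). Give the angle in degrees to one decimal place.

Hour angle H = 15° × (12.75 − 12) = 11.25°.
cos θ_z = sin φ sin δ + cos φ cos δ cos H = (0.8902)(-0.3140) + (0.4555)(0.9494)(0.9808) = 0.1446.
θ_z = arccos(0.1446) = 81.69°, so the elevation is 90° − 81.69° = 8.31°.

8.3°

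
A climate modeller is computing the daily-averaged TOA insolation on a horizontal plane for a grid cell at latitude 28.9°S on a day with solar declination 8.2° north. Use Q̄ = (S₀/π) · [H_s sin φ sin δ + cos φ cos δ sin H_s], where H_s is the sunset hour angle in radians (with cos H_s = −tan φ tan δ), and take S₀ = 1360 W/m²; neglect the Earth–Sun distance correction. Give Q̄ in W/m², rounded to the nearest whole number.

−tan φ tan δ = −(-0.5520)(0.1441) = 0.0795; H_s = arccos(0.0795) = 85.44°. In radians, H_s = 1.4912.
H_s sin φ sin δ = 1.4912 × -0.4833 × 0.1426 = -0.1028.
cos φ cos δ sin H_s = 0.8755 × 0.9898 × 0.9968 = 0.8638.
Q̄ = (1360/π) × (-0.1028 + 0.8638) = 432.90 × 0.7610 = 329.44 W/m².

329 W/m²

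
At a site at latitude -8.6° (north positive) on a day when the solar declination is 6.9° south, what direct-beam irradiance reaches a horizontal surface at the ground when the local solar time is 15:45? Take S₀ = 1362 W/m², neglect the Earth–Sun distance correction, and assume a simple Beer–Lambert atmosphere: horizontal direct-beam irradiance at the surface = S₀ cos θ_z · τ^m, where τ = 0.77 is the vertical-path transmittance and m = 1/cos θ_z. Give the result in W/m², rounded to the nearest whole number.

482 W/m²

Hour angle H = 15° × (15.75 − 12) = 56.25°.
cos θ_z = sin(-8.6°) sin(-6.9°) + cos(-8.6°) cos(-6.9°) cos(56.25°) = 0.0180 + 0.5453 = 0.5633.
Air mass m = 1/cos θ_z = 1/0.5633 = 1.775; τ^m = 0.77^1.775 = 0.6288.
Surface direct beam = 1362 × 0.5633 × 0.6288 = 482.42 W/m².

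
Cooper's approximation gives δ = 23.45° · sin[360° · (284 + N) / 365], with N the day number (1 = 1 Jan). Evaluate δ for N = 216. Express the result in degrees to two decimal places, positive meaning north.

360 × (284 + 216) / 365 = 493.151°; sin(493.151°) = 0.7296.
δ = 23.45 × 0.7296 = 17.109° ≈ +17.11°.

+17.11°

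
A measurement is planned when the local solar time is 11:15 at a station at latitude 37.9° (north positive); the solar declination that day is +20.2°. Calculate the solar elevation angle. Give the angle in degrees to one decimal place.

Hour angle H = 15° × (11.25 − 12) = -11.25°.
cos θ_z = sin(37.9°) sin(20.2°) + cos(37.9°) cos(20.2°) cos(-11.25°) = 0.2121 + 0.7263 = 0.9384.
θ_z = arccos(0.9384) = 20.22°, so the elevation is 90° − 20.22° = 69.78°.

69.8°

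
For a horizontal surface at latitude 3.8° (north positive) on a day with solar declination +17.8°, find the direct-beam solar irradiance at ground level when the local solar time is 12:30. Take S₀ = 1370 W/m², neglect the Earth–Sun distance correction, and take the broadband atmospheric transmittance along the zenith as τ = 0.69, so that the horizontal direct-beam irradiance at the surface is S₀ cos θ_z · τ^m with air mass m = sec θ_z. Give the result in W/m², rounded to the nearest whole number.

896 W/m²

Hour angle H = 15° × (12.5 − 12) = 7.50°.
cos θ_z = sin φ sin δ + cos φ cos δ cos H = (0.0663)(0.3057) + (0.9978)(0.9521)(0.9914) = 0.9621.
Air mass m = 1/cos θ_z = 1/0.9621 = 1.039; τ^m = 0.69^1.039 = 0.6801.
Surface direct beam = 1370 × 0.9621 × 0.6801 = 896.42 W/m².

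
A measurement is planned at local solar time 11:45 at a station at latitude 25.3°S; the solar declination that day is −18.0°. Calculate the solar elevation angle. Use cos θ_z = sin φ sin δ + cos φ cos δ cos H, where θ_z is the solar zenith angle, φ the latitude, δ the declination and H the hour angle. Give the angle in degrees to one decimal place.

Hour angle H = 15° × (11.75 − 12) = -3.75°.
cos θ_z = sin(-25.3°) sin(-18.0°) + cos(-25.3°) cos(-18.0°) cos(-3.75°) = 0.1321 + 0.8580 = 0.9901.
θ_z = arccos(0.9901) = 8.07°, so the elevation is 90° − 8.07° = 81.93°.

81.9°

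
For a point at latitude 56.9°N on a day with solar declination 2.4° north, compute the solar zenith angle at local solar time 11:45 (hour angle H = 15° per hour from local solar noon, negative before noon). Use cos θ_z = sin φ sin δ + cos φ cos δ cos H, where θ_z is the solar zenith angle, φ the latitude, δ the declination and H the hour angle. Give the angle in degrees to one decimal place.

Hour angle H = 15° × (11.75 − 12) = -3.75°.
With φ = 56.9°, δ = 2.4°, H = -3.75°: sin φ sin δ = 0.0351, cos φ cos δ cos H = 0.5445, so cos θ_z = 0.5796.
θ_z = arccos(0.5796) = 54.58°.

54.6°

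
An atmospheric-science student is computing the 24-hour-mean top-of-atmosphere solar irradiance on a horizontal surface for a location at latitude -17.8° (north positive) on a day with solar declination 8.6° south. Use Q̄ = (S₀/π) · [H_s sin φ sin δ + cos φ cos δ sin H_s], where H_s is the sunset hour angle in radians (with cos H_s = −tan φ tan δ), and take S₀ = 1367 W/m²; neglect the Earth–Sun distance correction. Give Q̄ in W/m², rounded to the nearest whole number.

441 W/m²

−tan φ tan δ = −(-0.3211)(-0.1512) = -0.0486; H_s = arccos(-0.0486) = 92.79°. In radians, H_s = 1.6195.
H_s sin φ sin δ = 1.6195 × -0.3057 × -0.1495 = 0.0740.
cos φ cos δ sin H_s = 0.9521 × 0.9888 × 0.9988 = 0.9403.
Q̄ = (1367/π) × (0.0740 + 0.9403) = 435.13 × 1.0143 = 441.35 W/m².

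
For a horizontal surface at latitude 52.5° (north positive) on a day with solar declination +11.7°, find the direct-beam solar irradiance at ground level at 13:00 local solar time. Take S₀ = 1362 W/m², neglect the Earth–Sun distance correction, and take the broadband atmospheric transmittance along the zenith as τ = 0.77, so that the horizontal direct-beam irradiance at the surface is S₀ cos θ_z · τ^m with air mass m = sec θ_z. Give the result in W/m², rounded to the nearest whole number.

Hour angle H = 15° × (13 − 12) = 15.00°.
cos θ_z = sin(52.5°) sin(11.7°) + cos(52.5°) cos(11.7°) cos(15.00°) = 0.1609 + 0.5758 = 0.7367.
Air mass m = 1/cos θ_z = 1/0.7367 = 1.357; τ^m = 0.77^1.357 = 0.7014.
Surface direct beam = 1362 × 0.7367 × 0.7014 = 703.77 W/m².

704 W/m²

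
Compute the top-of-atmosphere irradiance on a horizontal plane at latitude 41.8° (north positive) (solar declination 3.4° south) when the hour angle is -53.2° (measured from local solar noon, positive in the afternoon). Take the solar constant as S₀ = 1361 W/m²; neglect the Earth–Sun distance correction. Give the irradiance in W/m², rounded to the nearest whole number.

553 W/m²

cos θ_z = sin(41.8°) sin(-3.4°) + cos(41.8°) cos(-3.4°) cos(-53.20°) = -0.0395 + 0.4458 = 0.4063.
Top-of-atmosphere irradiance = S₀ cos θ_z = 1361 × 0.4063 = 552.97 W/m².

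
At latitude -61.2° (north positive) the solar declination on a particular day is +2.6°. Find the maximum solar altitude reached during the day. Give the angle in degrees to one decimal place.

At local solar noon the hour angle is zero, so the elevation is 90° − |φ − δ| = 90° − |-61.2° − (2.6°)| = 90° − 63.8° = 26.2°.

26.2°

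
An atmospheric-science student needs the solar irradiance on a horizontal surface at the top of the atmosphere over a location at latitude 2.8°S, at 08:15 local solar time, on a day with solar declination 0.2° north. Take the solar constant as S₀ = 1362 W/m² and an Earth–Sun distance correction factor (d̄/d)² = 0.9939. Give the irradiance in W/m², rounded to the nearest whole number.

Hour angle H = 15° × (8.25 − 12) = -56.25°.
With φ = -2.8°, δ = 0.2°, H = -56.25°: sin φ sin δ = -0.0002, cos φ cos δ cos H = 0.5549, so cos θ_z = 0.5547.
Top-of-atmosphere irradiance = S₀ (d̄/d)² cos θ_z = 1362 × 0.9939 × 0.5547 = 750.89 W/m².

751 W/m²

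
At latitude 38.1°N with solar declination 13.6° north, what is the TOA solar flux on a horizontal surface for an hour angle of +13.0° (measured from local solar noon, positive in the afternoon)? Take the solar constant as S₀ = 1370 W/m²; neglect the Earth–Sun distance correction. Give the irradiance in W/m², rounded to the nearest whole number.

cos θ_z = sin(38.1°) sin(13.6°) + cos(38.1°) cos(13.6°) cos(13.00°) = 0.1451 + 0.7453 = 0.8904.
Top-of-atmosphere irradiance = S₀ cos θ_z = 1370 × 0.8904 = 1219.85 W/m².

1220 W/m²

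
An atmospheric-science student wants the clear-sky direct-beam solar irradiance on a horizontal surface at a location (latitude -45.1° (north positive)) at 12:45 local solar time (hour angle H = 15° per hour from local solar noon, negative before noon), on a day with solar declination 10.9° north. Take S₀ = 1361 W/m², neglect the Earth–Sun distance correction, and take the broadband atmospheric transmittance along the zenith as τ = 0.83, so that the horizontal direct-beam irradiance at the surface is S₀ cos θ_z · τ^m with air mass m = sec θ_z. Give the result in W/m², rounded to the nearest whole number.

528 W/m²

Hour angle H = 15° × (12.75 − 12) = 11.25°.
cos θ_z = sin(-45.1°) sin(10.9°) + cos(-45.1°) cos(10.9°) cos(11.25°) = -0.1339 + 0.6798 = 0.5459.
Air mass m = 1/cos θ_z = 1/0.5459 = 1.832; τ^m = 0.83^1.832 = 0.7108.
Surface direct beam = 1361 × 0.5459 × 0.7108 = 528.10 W/m².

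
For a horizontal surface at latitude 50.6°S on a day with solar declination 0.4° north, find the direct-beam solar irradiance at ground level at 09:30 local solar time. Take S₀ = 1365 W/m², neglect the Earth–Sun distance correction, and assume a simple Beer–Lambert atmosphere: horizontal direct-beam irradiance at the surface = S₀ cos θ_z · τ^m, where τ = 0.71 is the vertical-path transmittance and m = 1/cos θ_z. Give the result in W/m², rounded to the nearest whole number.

Hour angle H = 15° × (9.5 − 12) = -37.50°.
With φ = -50.6°, δ = 0.4°, H = -37.50°: sin φ sin δ = -0.0054, cos φ cos δ cos H = 0.5036, so cos θ_z = 0.4982.
Air mass m = 1/cos θ_z = 1/0.4982 = 2.007; τ^m = 0.71^2.007 = 0.5029.
Surface direct beam = 1365 × 0.4982 × 0.5029 = 341.99 W/m².

342 W/m²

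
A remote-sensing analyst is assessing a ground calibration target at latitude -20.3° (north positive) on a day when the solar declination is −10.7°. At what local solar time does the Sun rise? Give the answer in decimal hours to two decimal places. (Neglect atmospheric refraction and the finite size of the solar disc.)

5.73 h

−tan φ tan δ = −(-0.3699)(-0.1890) = -0.0699; H_s = arccos(-0.0699) = 94.01°.
Sunrise is at 12 − H_s/15 = 12 − 6.267 = 5.733 h local solar time.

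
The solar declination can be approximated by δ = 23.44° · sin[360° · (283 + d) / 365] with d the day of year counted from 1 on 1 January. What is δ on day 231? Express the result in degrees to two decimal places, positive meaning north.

+12.78°

360 × (283 + 231) / 365 = 506.959°; sin(506.959°) = 0.5452.
δ = 23.44 × 0.5452 = 12.779° ≈ +12.78°.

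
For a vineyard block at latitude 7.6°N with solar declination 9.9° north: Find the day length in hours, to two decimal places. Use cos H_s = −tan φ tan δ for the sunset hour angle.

12.18 hours

−tan φ tan δ = −(0.1334)(0.1745) = -0.0233; H_s = arccos(-0.0233) = 91.34°.
Day length = 2 H_s / 15° h⁻¹ = 182.68° / 15 = 12.179 h.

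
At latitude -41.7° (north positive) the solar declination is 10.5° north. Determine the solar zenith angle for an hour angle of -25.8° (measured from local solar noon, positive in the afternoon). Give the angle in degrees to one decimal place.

57.3°

cos θ_z = sin φ sin δ + cos φ cos δ cos H = (-0.6652)(0.1822) + (0.7466)(0.9833)(0.9003) = 0.5397.
θ_z = arccos(0.5397) = 57.34°.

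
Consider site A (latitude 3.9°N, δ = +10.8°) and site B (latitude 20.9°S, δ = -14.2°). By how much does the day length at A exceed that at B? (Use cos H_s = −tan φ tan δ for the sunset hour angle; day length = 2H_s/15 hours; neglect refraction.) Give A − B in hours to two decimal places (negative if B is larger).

A: H_s = arccos(−tan 3.9° · tan 10.8°) = 90.75°, so 2H_s/15 = 12.1000 h.
B: H_s = arccos(−tan -20.9° · tan -14.2°) = 95.54°, so 2H_s/15 = 12.7387 h.
A − B = 12.1000 − 12.7387 = -0.6387 h.

-0.64 h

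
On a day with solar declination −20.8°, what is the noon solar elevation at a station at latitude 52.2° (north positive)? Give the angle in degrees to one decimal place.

At local solar noon the hour angle is zero, so the elevation is 90° − |φ − δ| = 90° − |52.2° − (-20.8°)| = 90° − 73.0° = 17.0°.

17.0°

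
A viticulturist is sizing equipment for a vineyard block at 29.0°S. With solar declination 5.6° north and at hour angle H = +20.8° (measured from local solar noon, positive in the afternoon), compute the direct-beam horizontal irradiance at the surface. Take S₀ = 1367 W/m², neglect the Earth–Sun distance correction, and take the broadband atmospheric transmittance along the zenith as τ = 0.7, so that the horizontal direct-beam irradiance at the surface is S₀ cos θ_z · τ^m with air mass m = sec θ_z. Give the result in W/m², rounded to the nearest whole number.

658 W/m²

With φ = -29.0°, δ = 5.6°, H = 20.80°: sin φ sin δ = -0.0473, cos φ cos δ cos H = 0.8137, so cos θ_z = 0.7664.
Air mass m = 1/cos θ_z = 1/0.7664 = 1.305; τ^m = 0.7^1.305 = 0.6278.
Surface direct beam = 1367 × 0.7664 × 0.6278 = 657.73 W/m².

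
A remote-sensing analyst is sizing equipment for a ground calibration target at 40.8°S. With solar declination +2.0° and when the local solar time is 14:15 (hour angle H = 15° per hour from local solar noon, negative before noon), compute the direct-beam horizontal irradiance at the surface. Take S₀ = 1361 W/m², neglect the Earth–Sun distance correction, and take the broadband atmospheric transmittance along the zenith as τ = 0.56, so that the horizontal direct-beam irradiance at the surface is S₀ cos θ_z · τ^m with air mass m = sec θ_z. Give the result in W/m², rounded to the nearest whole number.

Hour angle H = 15° × (14.25 − 12) = 33.75°.
cos θ_z = sin φ sin δ + cos φ cos δ cos H = (-0.6534)(0.0349) + (0.7570)(0.9994)(0.8315) = 0.6063.
Air mass m = 1/cos θ_z = 1/0.6063 = 1.649; τ^m = 0.56^1.649 = 0.3844.
Surface direct beam = 1361 × 0.6063 × 0.3844 = 317.20 W/m².

317 W/m²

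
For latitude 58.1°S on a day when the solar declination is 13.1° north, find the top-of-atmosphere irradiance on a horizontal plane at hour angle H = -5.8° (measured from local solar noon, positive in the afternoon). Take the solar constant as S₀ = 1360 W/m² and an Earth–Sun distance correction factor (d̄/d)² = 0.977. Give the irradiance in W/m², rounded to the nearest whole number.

With φ = -58.1°, δ = 13.1°, H = -5.80°: sin φ sin δ = -0.1924, cos φ cos δ cos H = 0.5121, so cos θ_z = 0.3197.
Top-of-atmosphere irradiance = S₀ (d̄/d)² cos θ_z = 1360 × 0.977 × 0.3197 = 424.79 W/m².

425 W/m²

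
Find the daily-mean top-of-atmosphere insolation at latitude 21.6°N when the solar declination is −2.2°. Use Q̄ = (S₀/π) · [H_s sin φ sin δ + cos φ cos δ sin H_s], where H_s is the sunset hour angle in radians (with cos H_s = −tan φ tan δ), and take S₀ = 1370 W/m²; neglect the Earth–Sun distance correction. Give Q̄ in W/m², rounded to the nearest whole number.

396 W/m²

cos H_s = −tan(21.6°) · tan(-2.2°) = 0.0152, so H_s = arccos(0.0152) = 89.13°. In radians, H_s = 1.5556.
H_s sin φ sin δ = 1.5556 × 0.3681 × -0.0384 = -0.0220.
cos φ cos δ sin H_s = 0.9298 × 0.9993 × 0.9999 = 0.9291.
Q̄ = (1370/π) × (-0.0220 + 0.9291) = 436.08 × 0.9071 = 395.57 W/m².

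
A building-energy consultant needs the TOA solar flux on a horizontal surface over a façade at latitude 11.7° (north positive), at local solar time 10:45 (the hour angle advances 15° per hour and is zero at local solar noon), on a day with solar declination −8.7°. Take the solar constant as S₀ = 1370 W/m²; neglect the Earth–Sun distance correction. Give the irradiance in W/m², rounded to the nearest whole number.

1214 W/m²

Hour angle H = 15° × (10.75 − 12) = -18.75°.
cos θ_z = sin φ sin δ + cos φ cos δ cos H = (0.2028)(-0.1513) + (0.9792)(0.9885)(0.9469) = 0.8859.
Top-of-atmosphere irradiance = S₀ cos θ_z = 1370 × 0.8859 = 1213.68 W/m².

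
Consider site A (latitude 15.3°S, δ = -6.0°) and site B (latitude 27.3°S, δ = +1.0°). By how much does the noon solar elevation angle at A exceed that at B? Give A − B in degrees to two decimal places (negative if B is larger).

A: 90° − |-15.3 − (-6.0)| = 80.70°.
B: 90° − |-27.3 − (1.0)| = 61.70°.
A − B = 80.70 − 61.70 = 19.00°.

+19.00°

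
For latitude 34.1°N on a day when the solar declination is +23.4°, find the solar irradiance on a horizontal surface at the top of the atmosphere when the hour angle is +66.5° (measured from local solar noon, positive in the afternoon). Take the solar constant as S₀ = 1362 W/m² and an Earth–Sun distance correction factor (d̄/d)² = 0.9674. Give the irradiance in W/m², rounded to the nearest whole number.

With φ = 34.1°, δ = 23.4°, H = 66.50°: sin φ sin δ = 0.2227, cos φ cos δ cos H = 0.3030, so cos θ_z = 0.5257.
Top-of-atmosphere irradiance = S₀ (d̄/d)² cos θ_z = 1362 × 0.9674 × 0.5257 = 692.66 W/m².

693 W/m²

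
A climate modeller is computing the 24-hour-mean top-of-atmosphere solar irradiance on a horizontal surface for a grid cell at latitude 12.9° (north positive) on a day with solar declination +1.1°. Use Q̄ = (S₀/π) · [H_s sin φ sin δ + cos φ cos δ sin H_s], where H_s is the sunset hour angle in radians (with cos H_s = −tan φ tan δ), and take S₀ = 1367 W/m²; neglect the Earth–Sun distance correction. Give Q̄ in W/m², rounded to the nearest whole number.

427 W/m²

−tan φ tan δ = −(0.2290)(0.0192) = -0.0044; H_s = arccos(-0.0044) = 90.25°. In radians, H_s = 1.5752.
H_s sin φ sin δ = 1.5752 × 0.2233 × 0.0192 = 0.0068.
cos φ cos δ sin H_s = 0.9748 × 0.9998 × 1.0000 = 0.9746.
Q̄ = (1367/π) × (0.0068 + 0.9746) = 435.13 × 0.9814 = 427.04 W/m².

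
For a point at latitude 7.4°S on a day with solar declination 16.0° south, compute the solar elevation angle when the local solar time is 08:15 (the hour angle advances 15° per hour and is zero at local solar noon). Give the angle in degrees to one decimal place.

Hour angle H = 15° × (8.25 − 12) = -56.25°.
cos θ_z = sin φ sin δ + cos φ cos δ cos H = (-0.1288)(-0.2756) + (0.9917)(0.9613)(0.5556) = 0.5652.
θ_z = arccos(0.5652) = 55.58°, so the elevation is 90° − 55.58° = 34.42°.

34.4°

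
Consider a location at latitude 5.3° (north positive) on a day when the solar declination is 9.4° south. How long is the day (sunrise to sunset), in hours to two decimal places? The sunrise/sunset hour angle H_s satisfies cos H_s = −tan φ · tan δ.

The sunset hour angle satisfies cos H_s = −tan φ tan δ = 0.0154, giving H_s = 89.12°.
Day length = 2 H_s / 15° h⁻¹ = 178.24° / 15 = 11.883 h.

11.88 hours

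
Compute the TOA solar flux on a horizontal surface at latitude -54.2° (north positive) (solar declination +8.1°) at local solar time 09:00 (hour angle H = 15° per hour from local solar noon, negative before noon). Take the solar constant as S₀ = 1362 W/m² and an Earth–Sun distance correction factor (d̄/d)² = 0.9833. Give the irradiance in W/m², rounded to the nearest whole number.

395 W/m²

Hour angle H = 15° × (9 − 12) = -45.00°.
cos θ_z = sin φ sin δ + cos φ cos δ cos H = (-0.8111)(0.1409) + (0.5850)(0.9900)(0.7071) = 0.2952.
Top-of-atmosphere irradiance = S₀ (d̄/d)² cos θ_z = 1362 × 0.9833 × 0.2952 = 395.35 W/m².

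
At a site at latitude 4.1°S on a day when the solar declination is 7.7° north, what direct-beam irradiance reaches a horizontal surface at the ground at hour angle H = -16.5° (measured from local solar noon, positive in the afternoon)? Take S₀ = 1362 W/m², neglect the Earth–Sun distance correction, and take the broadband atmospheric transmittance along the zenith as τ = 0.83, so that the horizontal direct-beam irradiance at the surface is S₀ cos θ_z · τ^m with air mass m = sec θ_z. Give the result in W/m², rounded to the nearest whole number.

cos θ_z = sin(-4.1°) sin(7.7°) + cos(-4.1°) cos(7.7°) cos(-16.50°) = -0.0096 + 0.9477 = 0.9381.
Air mass m = 1/cos θ_z = 1/0.9381 = 1.066; τ^m = 0.83^1.066 = 0.8199.
Surface direct beam = 1362 × 0.9381 × 0.8199 = 1047.58 W/m².

1048 W/m²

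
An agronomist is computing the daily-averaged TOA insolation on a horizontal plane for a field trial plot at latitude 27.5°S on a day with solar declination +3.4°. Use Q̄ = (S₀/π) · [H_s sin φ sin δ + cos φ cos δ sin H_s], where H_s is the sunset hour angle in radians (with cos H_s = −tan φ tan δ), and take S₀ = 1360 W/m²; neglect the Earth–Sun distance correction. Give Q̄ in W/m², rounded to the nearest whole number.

−tan φ tan δ = −(-0.5206)(0.0594) = 0.0309; H_s = arccos(0.0309) = 88.23°. In radians, H_s = 1.5399.
H_s sin φ sin δ = 1.5399 × -0.4617 × 0.0593 = -0.0422.
cos φ cos δ sin H_s = 0.8870 × 0.9982 × 0.9995 = 0.8850.
Q̄ = (1360/π) × (-0.0422 + 0.8850) = 432.90 × 0.8428 = 364.85 W/m².

365 W/m²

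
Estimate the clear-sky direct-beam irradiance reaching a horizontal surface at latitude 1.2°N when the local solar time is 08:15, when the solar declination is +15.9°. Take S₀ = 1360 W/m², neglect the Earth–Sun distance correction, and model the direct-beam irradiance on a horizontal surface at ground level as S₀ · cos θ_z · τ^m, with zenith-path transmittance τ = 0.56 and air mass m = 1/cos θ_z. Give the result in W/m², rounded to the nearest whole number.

Hour angle H = 15° × (8.25 − 12) = -56.25°.
With φ = 1.2°, δ = 15.9°, H = -56.25°: sin φ sin δ = 0.0057, cos φ cos δ cos H = 0.5342, so cos θ_z = 0.5399.
Air mass m = 1/cos θ_z = 1/0.5399 = 1.852; τ^m = 0.56^1.852 = 0.3417.
Surface direct beam = 1360 × 0.5399 × 0.3417 = 250.90 W/m².

251 W/m²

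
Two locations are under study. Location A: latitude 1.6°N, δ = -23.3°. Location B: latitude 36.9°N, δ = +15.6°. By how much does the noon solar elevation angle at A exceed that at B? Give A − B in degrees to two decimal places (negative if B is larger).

A: 90° − |1.6 − (-23.3)| = 65.10°.
B: 90° − |36.9 − (15.6)| = 68.70°.
A − B = 65.10 − 68.70 = -3.60°.

-3.60°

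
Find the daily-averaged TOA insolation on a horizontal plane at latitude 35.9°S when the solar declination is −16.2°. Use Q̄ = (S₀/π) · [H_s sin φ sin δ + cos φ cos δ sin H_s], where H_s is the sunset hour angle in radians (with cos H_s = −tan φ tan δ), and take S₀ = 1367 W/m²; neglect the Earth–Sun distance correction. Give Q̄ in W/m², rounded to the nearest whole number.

The sunset hour angle satisfies cos H_s = −tan φ tan δ = -0.2103, giving H_s = 102.14°. In radians, H_s = 1.7827.
H_s sin φ sin δ = 1.7827 × -0.5864 × -0.2790 = 0.2917.
cos φ cos δ sin H_s = 0.8100 × 0.9603 × 0.9776 = 0.7604.
Q̄ = (1367/π) × (0.2917 + 0.7604) = 435.13 × 1.0521 = 457.80 W/m².

458 W/m²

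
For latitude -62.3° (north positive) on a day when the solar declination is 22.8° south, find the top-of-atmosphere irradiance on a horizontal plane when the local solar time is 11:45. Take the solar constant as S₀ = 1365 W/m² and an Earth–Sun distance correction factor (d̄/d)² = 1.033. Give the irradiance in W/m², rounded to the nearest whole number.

1087 W/m²

Hour angle H = 15° × (11.75 − 12) = -3.75°.
With φ = -62.3°, δ = -22.8°, H = -3.75°: sin φ sin δ = 0.3431, cos φ cos δ cos H = 0.4276, so cos θ_z = 0.7707.
Top-of-atmosphere irradiance = S₀ (d̄/d)² cos θ_z = 1365 × 1.033 × 0.7707 = 1086.72 W/m².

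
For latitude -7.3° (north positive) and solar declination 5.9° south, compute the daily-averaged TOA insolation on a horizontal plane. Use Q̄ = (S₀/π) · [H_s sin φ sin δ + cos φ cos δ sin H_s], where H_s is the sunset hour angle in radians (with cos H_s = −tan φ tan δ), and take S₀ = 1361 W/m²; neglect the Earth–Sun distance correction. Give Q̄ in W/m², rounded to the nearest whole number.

436 W/m²

cos H_s = −tan(-7.3°) · tan(-5.9°) = -0.0132, so H_s = arccos(-0.0132) = 90.76°. In radians, H_s = 1.5841.
H_s sin φ sin δ = 1.5841 × -0.1271 × -0.1028 = 0.0207.
cos φ cos δ sin H_s = 0.9919 × 0.9947 × 0.9999 = 0.9865.
Q̄ = (1361/π) × (0.0207 + 0.9865) = 433.22 × 1.0072 = 436.34 W/m².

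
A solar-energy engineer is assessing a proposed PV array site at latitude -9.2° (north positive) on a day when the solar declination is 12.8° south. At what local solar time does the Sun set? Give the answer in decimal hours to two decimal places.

−tan φ tan δ = −(-0.1620)(-0.2272) = -0.0368; H_s = arccos(-0.0368) = 92.11°.
Sunset is at 12 + H_s/15 = 12 + 6.141 = 18.141 h local solar time.

18.14 h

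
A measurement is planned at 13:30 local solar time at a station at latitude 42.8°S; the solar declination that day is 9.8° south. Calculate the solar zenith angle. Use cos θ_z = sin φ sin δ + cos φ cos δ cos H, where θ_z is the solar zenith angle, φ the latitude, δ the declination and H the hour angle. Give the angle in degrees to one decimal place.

38.4°

Hour angle H = 15° × (13.5 − 12) = 22.50°.
cos θ_z = sin(-42.8°) sin(-9.8°) + cos(-42.8°) cos(-9.8°) cos(22.50°) = 0.1156 + 0.6680 = 0.7836.
θ_z = arccos(0.7836) = 38.41°.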